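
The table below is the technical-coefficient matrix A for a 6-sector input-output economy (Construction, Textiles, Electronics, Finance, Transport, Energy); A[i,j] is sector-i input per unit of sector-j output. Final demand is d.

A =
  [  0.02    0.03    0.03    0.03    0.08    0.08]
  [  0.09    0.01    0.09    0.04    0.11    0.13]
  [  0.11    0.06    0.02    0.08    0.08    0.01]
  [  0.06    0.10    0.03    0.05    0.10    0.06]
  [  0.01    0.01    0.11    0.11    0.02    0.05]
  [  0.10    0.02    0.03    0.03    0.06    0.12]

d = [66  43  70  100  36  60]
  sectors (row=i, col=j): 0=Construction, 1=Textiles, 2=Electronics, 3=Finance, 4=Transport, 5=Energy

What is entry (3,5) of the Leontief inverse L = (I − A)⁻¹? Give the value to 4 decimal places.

Form M = I − A:
  [  0.98   -0.03   -0.03   -0.03   -0.08   -0.08]
  [ -0.09    0.99   -0.09   -0.04   -0.11   -0.13]
  [ -0.11   -0.06    0.98   -0.08   -0.08   -0.01]
  [ -0.06   -0.10   -0.03    0.95   -0.10   -0.06]
  [ -0.01   -0.01   -0.11   -0.11    0.98   -0.05]
  [ -0.10   -0.02   -0.03   -0.03   -0.06    0.88]
Leontief inverse L = M⁻¹:
  [  1.0463    0.0439    0.0532    0.0553    0.1072    0.1121]
  [  0.1342    1.0353    0.1248    0.0822    0.1568    0.1811]
  [  0.1387    0.0814    1.0507    0.1119    0.1208    0.0511]
  [  0.0978    0.1205    0.0669    1.0866    0.1446    0.1097]
  [  0.0454    0.0356    0.1301    0.1389    1.0578    0.0804]
  [  0.1331    0.0378    0.0559    0.0585    0.0969    1.1642]
Total output x = L · d:
  x_0 = 1.0463·66 + 0.0439·43 + 0.0532·70 + 0.0553·100 + 0.1072·36 + 0.1121·60 = 90.7837
  x_1 = 0.1342·66 + 1.0353·43 + 0.1248·70 + 0.0822·100 + 0.1568·36 + 0.1811·60 = 86.8460
  x_2 = 0.1387·66 + 0.0814·43 + 1.0507·70 + 0.1119·100 + 0.1208·36 + 0.0511·60 = 104.8043
  x_3 = 0.0978·66 + 0.1205·43 + 0.0669·70 + 1.0866·100 + 0.1446·36 + 0.1097·60 = 136.7681
  x_4 = 0.0454·66 + 0.0356·43 + 0.1301·70 + 0.1389·100 + 1.0578·36 + 0.0804·60 = 70.4334
  x_5 = 0.1331·66 + 0.0378·43 + 0.0559·70 + 0.0585·100 + 0.0969·36 + 1.1642·60 = 93.5096

L[3,5] = 0.1097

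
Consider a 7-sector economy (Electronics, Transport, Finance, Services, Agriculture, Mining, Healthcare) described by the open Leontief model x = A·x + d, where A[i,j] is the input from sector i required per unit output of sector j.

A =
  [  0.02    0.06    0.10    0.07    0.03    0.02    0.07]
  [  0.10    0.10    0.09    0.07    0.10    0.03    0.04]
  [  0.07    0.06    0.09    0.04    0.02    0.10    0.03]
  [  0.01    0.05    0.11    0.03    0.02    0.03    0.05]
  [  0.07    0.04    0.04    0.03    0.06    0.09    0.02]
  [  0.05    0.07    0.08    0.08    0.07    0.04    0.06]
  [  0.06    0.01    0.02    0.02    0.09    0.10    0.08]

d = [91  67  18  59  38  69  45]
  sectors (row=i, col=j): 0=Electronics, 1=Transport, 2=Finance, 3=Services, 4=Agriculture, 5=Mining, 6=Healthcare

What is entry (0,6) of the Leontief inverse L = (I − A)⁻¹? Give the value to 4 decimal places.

Form M = I − A:
  [  0.98   -0.06   -0.10   -0.07   -0.03   -0.02   -0.07]
  [ -0.10    0.90   -0.09   -0.07   -0.10   -0.03   -0.04]
  [ -0.07   -0.06    0.91   -0.04   -0.02   -0.10   -0.03]
  [ -0.01   -0.05   -0.11    0.97   -0.02   -0.03   -0.05]
  [ -0.07   -0.04   -0.04   -0.03    0.94   -0.09   -0.02]
  [ -0.05   -0.07   -0.08   -0.08   -0.07    0.96   -0.06]
  [ -0.06   -0.01   -0.02   -0.02   -0.09   -0.10    0.92]
Leontief inverse L = M⁻¹:
  [  1.0552    0.0941    0.1473    0.0979    0.0629    0.0596    0.0998]
  [  0.1497    1.1518    0.1595    0.1134    0.1470    0.0815    0.0813]
  [  0.1082    0.1020    1.1464    0.0770    0.0569    0.1393    0.0646]
  [  0.0406    0.0791    0.1490    1.0540    0.0471    0.0639    0.0739]
  [  0.1016    0.0745    0.0858    0.0611    1.0919    0.1227    0.0488]
  [  0.0915    0.1120    0.1374    0.1152    0.1102    1.0853    0.0958]
  [  0.0936    0.0421    0.0628    0.0507    0.1268    0.1392    1.1125]
Total output x = L · d:
  x_0 = 1.0552·91 + 0.0941·67 + 0.1473·18 + 0.0979·59 + 0.0629·38 + 0.0596·69 + 0.0998·45 = 121.7517
  x_1 = 0.1497·91 + 1.1518·67 + 0.1595·18 + 0.1134·59 + 0.1470·38 + 0.0815·69 + 0.0813·45 = 115.2310
  x_2 = 0.1082·91 + 0.1020·67 + 1.1464·18 + 0.0770·59 + 0.0569·38 + 0.1393·69 + 0.0646·45 = 56.5387
  x_3 = 0.0406·91 + 0.0791·67 + 0.1490·18 + 1.0540·59 + 0.0471·38 + 0.0639·69 + 0.0739·45 = 83.3826
  x_4 = 0.1016·91 + 0.0745·67 + 0.0858·18 + 0.0611·59 + 1.0919·38 + 0.1227·69 + 0.0488·45 = 71.5510
  x_5 = 0.0915·91 + 0.1120·67 + 0.1374·18 + 0.1152·59 + 0.1102·38 + 1.0853·69 + 0.0958·45 = 108.4921
  x_6 = 0.0936·91 + 0.0421·67 + 0.0628·18 + 0.0507·59 + 0.1268·38 + 0.1392·69 + 1.1125·45 = 79.9398

L[0,6] = 0.0998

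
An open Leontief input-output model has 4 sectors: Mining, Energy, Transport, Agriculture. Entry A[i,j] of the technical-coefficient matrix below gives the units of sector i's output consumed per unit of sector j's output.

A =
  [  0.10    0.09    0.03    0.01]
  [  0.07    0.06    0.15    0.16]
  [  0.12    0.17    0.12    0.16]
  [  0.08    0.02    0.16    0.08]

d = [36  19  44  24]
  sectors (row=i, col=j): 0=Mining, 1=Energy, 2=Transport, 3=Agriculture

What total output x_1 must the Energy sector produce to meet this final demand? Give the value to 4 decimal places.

Form M = I − A:
  [  0.90   -0.09   -0.03   -0.01]
  [ -0.07    0.94   -0.15   -0.16]
  [ -0.12   -0.17    0.88   -0.16]
  [ -0.08   -0.02   -0.16    0.92]
Leontief inverse L = M⁻¹:
  [  1.1336    0.1217    0.0676    0.0453]
  [  0.1408    1.1258    0.2402    0.2391]
  [  0.2068    0.2483    1.2330    0.2599]
  [  0.1376    0.0782    0.2255    1.1413]
Total output x = L · d:
  x_0 = 1.1336·36 + 0.1217·19 + 0.0676·44 + 0.0453·24 = 47.1846
  x_1 = 0.1408·36 + 1.1258·19 + 0.2402·44 + 0.2391·24 = 42.7675
  x_2 = 0.2068·36 + 0.2483·19 + 1.2330·44 + 0.2599·24 = 72.6516
  x_3 = 0.1376·36 + 0.0782·19 + 0.2255·44 + 1.1413·24 = 43.7548

42.7675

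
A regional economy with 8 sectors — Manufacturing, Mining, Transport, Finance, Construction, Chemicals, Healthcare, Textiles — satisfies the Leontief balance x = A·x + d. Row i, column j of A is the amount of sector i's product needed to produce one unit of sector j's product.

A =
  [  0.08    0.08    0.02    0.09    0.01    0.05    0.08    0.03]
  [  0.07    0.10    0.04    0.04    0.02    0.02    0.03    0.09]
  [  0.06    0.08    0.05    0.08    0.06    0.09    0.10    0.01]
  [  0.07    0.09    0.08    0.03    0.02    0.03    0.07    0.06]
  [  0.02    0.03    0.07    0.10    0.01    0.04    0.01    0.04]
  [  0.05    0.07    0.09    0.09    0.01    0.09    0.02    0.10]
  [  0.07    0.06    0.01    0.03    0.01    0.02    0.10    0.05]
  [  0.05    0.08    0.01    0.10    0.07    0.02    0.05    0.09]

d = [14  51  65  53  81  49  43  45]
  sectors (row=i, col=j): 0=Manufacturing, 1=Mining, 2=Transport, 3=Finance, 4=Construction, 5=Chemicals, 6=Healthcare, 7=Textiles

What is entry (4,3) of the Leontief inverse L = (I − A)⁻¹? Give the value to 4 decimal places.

L[4,3] = 0.1379

Form M = I − A:
  [  0.92   -0.08   -0.02   -0.09   -0.01   -0.05   -0.08   -0.03]
  [ -0.07    0.90   -0.04   -0.04   -0.02   -0.02   -0.03   -0.09]
  [ -0.06   -0.08    0.95   -0.08   -0.06   -0.09   -0.10   -0.01]
  [ -0.07   -0.09   -0.08    0.97   -0.02   -0.03   -0.07   -0.06]
  [ -0.02   -0.03   -0.07   -0.10    0.99   -0.04   -0.01   -0.04]
  [ -0.05   -0.07   -0.09   -0.09   -0.01    0.91   -0.02   -0.10]
  [ -0.07   -0.06   -0.01   -0.03   -0.01   -0.02    0.90   -0.05]
  [ -0.05   -0.08   -0.01   -0.10   -0.07   -0.02   -0.05    0.91]
Leontief inverse L = M⁻¹:
  [  1.1307    0.1417    0.0532    0.1375    0.0279    0.0808    0.1283    0.0781]
  [  0.1158    1.1585    0.0685    0.0892    0.0414    0.0479    0.0725    0.1361]
  [  0.1178    0.1508    1.0939    0.1395    0.0809    0.1310    0.1554    0.0665]
  [  0.1206    0.1528    0.1117    1.0827    0.0424    0.0636    0.1203    0.1072]
  [  0.0564    0.0768    0.0994    0.1379    1.0275    0.0670    0.0464    0.0747]
  [  0.1086    0.1458    0.1342    0.1552    0.0389    1.1334    0.0760    0.1601]
  [  0.1096    0.1071    0.0312    0.0678    0.0246    0.0417    1.1392    0.0873]
  [  0.0996    0.1431    0.0455    0.1536    0.0920    0.0494    0.0962    1.1417]
Total output x = L · d:
  x_0 = 1.1307·14 + 0.1417·51 + 0.0532·65 + 0.1375·53 + 0.0279·81 + 0.0808·49 + 0.1283·43 + 0.0781·45 = 49.0578
  x_1 = 0.1158·14 + 1.1585·51 + 0.0685·65 + 0.0892·53 + 0.0414·81 + 0.0479·49 + 0.0725·43 + 0.1361·45 = 84.8240
  x_2 = 0.1178·14 + 0.1508·51 + 1.0939·65 + 0.1395·53 + 0.0809·81 + 0.1310·49 + 0.1554·43 + 0.0665·45 = 110.4919
  x_3 = 0.1206·14 + 0.1528·51 + 0.1117·65 + 1.0827·53 + 0.0424·81 + 0.0636·49 + 0.1203·43 + 0.1072·45 = 90.6668
  x_4 = 0.0564·14 + 0.0768·51 + 0.0994·65 + 0.1379·53 + 1.0275·81 + 0.0670·49 + 0.0464·43 + 0.0747·45 = 110.3358
  x_5 = 0.1086·14 + 0.1458·51 + 0.1342·65 + 0.1552·53 + 0.0389·81 + 1.1334·49 + 0.0760·43 + 0.1601·45 = 95.0633
  x_6 = 0.1096·14 + 0.1071·51 + 0.0312·65 + 0.0678·53 + 0.0246·81 + 0.0417·49 + 1.1392·43 + 0.0873·45 = 69.5689
  x_7 = 0.0996·14 + 0.1431·51 + 0.0455·65 + 0.1536·53 + 0.0920·81 + 0.0494·49 + 0.0962·43 + 1.1417·45 = 85.1798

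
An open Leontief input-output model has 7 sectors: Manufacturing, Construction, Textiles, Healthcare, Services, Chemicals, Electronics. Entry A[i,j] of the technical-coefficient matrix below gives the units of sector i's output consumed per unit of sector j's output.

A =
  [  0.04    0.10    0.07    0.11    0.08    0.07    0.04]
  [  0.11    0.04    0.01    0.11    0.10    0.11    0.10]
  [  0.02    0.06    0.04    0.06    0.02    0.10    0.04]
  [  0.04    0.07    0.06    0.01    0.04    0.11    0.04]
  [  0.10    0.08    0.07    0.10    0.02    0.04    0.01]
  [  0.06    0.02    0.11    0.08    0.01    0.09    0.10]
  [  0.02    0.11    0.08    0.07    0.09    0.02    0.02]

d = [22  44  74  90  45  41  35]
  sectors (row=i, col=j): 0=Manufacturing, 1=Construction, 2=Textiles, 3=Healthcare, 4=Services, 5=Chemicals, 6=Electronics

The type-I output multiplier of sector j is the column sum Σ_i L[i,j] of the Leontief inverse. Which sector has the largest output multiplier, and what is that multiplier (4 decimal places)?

Form M = I − A:
  [  0.96   -0.10   -0.07   -0.11   -0.08   -0.07   -0.04]
  [ -0.11    0.96   -0.01   -0.11   -0.10   -0.11   -0.10]
  [ -0.02   -0.06    0.96   -0.06   -0.02   -0.10   -0.04]
  [ -0.04   -0.07   -0.06    0.99   -0.04   -0.11   -0.04]
  [ -0.10   -0.08   -0.07   -0.10    0.98   -0.04   -0.01]
  [ -0.06   -0.02   -0.11   -0.08   -0.01    0.91   -0.10]
  [ -0.02   -0.11   -0.08   -0.07   -0.09   -0.02    0.98]
Leontief inverse L = M⁻¹:
  [  1.0938    0.1584    0.1258    0.1775    0.1250    0.1460    0.0894]
  [  0.1678    1.1120    0.0811    0.1886    0.1524    0.1891    0.1522]
  [  0.0541    0.0968    1.0804    0.1048    0.0492    0.1511    0.0764]
  [  0.0787    0.1108    0.1041    1.0637    0.0723    0.1644    0.0797]
  [  0.1419    0.1298    0.1152    0.1564    1.0598    0.1059    0.0517]
  [  0.0981    0.0750    0.1644    0.1377    0.0495    1.1555    0.1424]
  [  0.0662    0.1573    0.1212    0.1265    0.1272    0.0816    1.0589]
Total output x = L · d:
  x_0 = 1.0938·22 + 0.1584·44 + 0.1258·74 + 0.1775·90 + 0.1250·45 + 0.1460·41 + 0.0894·35 = 71.0603
  x_1 = 0.1678·22 + 1.1120·44 + 0.0811·74 + 0.1886·90 + 0.1524·45 + 0.1891·41 + 0.1522·35 = 95.5294
  x_2 = 0.0541·22 + 0.0968·44 + 1.0804·74 + 0.1048·90 + 0.0492·45 + 0.1511·41 + 0.0764·35 = 105.9202
  x_3 = 0.0787·22 + 0.1108·44 + 0.1041·74 + 1.0637·90 + 0.0723·45 + 0.1644·41 + 0.0797·35 = 122.8255
  x_4 = 0.1419·22 + 0.1298·44 + 0.1152·74 + 0.1564·90 + 1.0598·45 + 0.1059·41 + 0.0517·35 = 85.2839
  x_5 = 0.0981·22 + 0.0750·44 + 0.1644·74 + 0.1377·90 + 0.0495·45 + 1.1555·41 + 0.1424·35 = 84.6054
  x_6 = 0.0662·22 + 0.1573·44 + 0.1212·74 + 0.1265·90 + 0.1272·45 + 0.0816·41 + 1.0589·35 = 74.8658
Output multipliers (column sums of L):
  Manufacturing: 1.7007
  Construction: 1.8404
  Textiles: 1.7923
  Healthcare: 1.9552
  Services: 1.6353
  Chemicals: 1.9936
  Electronics: 1.6507

Chemicals (1.9936)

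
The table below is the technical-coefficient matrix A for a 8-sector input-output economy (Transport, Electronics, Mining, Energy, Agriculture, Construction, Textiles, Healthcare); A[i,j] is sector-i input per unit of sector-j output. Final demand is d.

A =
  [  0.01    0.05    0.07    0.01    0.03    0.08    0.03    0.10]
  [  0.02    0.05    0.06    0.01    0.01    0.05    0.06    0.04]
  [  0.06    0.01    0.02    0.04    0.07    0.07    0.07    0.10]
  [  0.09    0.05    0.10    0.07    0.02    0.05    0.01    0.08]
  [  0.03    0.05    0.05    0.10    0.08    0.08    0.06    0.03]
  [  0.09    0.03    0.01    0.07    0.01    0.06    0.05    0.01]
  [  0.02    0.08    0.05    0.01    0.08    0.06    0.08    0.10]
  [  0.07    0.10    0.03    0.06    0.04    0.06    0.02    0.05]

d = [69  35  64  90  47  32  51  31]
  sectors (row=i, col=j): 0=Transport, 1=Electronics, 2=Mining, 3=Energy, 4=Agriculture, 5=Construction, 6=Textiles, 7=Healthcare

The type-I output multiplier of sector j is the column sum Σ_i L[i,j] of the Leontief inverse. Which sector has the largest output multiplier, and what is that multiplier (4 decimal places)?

Construction (1.8634)

Form M = I − A:
  [  0.99   -0.05   -0.07   -0.01   -0.03   -0.08   -0.03   -0.10]
  [ -0.02    0.95   -0.06   -0.01   -0.01   -0.05   -0.06   -0.04]
  [ -0.06   -0.01    0.98   -0.04   -0.07   -0.07   -0.07   -0.10]
  [ -0.09   -0.05   -0.10    0.93   -0.02   -0.05   -0.01   -0.08]
  [ -0.03   -0.05   -0.05   -0.10    0.92   -0.08   -0.06   -0.03]
  [ -0.09   -0.03   -0.01   -0.07   -0.01    0.94   -0.05   -0.01]
  [ -0.02   -0.08   -0.05   -0.01   -0.08   -0.06    0.92   -0.10]
  [ -0.07   -0.10   -0.03   -0.06   -0.04   -0.06   -0.02    0.95]
Leontief inverse L = M⁻¹:
  [  1.0447    0.0843    0.0952    0.0407    0.0556    0.1199    0.0604    0.1363]
  [  0.0447    1.0765    0.0813    0.0307    0.0315    0.0815    0.0862    0.0721]
  [  0.0983    0.0536    1.0548    0.0774    0.1024    0.1185    0.1041    0.1456]
  [  0.1316    0.0901    0.1377    1.1056    0.0505    0.1006    0.0443    0.1326]
  [  0.0736    0.0918    0.0910    0.1416    1.1138    0.1316    0.0984    0.0800]
  [  0.1173    0.0588    0.0394    0.0931    0.0299    1.0951    0.0742    0.0471]
  [  0.0588    0.1261    0.0856    0.0481    0.1159    0.1115    1.1210    0.1474]
  [  0.1048    0.1371    0.0657    0.0914    0.0651    0.1046    0.0520    1.0927]
Total output x = L · d:
  x_0 = 1.0447·69 + 0.0843·35 + 0.0952·64 + 0.0407·90 + 0.0556·47 + 0.1199·32 + 0.0604·51 + 0.1363·31 = 98.5496
  x_1 = 0.0447·69 + 1.0765·35 + 0.0813·64 + 0.0307·90 + 0.0315·47 + 0.0815·32 + 0.0862·51 + 0.0721·31 = 59.4462
  x_2 = 0.0983·69 + 0.0536·35 + 1.0548·64 + 0.0774·90 + 0.1024·47 + 0.1185·32 + 0.1041·51 + 0.1456·31 = 101.5665
  x_3 = 0.1316·69 + 0.0901·35 + 0.1377·64 + 1.1056·90 + 0.0505·47 + 0.1006·32 + 0.0443·51 + 0.1326·31 = 132.5113
  x_4 = 0.0736·69 + 0.0918·35 + 0.0910·64 + 0.1416·90 + 1.1138·47 + 0.1316·32 + 0.0984·51 + 0.0800·31 = 90.9144
  x_5 = 0.1173·69 + 0.0588·35 + 0.0394·64 + 0.0931·90 + 0.0299·47 + 1.0951·32 + 0.0742·51 + 0.0471·31 = 62.7435
  x_6 = 0.0588·69 + 0.1261·35 + 0.0856·64 + 0.0481·90 + 0.1159·47 + 0.1115·32 + 1.1210·51 + 0.1474·31 = 89.0295
  x_7 = 0.1048·69 + 0.1371·35 + 0.0657·64 + 0.0914·90 + 0.0651·47 + 0.1046·32 + 0.0520·51 + 1.0927·31 = 67.3921
Output multipliers (column sums of L):
  Transport: 1.6739
  Electronics: 1.7183
  Mining: 1.6506
  Energy: 1.6285
  Agriculture: 1.5647
  Construction: 1.8634
  Textiles: 1.6405
  Healthcare: 1.8538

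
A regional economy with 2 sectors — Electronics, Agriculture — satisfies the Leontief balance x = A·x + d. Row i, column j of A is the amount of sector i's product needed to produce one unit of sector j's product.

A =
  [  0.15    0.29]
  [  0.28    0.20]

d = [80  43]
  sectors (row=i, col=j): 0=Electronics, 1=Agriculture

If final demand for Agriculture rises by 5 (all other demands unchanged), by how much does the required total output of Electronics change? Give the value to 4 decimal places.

Form M = I − A:
  [  0.85   -0.29]
  [ -0.28    0.80]
Leontief inverse L = M⁻¹:
  [  1.3360    0.4843]
  [  0.4676    1.4195]
Total output x = L · d:
  x_0 = 1.3360·80 + 0.4843·43 = 127.7054
  x_1 = 0.4676·80 + 1.4195·43 = 98.4469
Δx_0 = L[0,1] · Δd_1 = 0.4843 · 5 = 2.4215

2.4215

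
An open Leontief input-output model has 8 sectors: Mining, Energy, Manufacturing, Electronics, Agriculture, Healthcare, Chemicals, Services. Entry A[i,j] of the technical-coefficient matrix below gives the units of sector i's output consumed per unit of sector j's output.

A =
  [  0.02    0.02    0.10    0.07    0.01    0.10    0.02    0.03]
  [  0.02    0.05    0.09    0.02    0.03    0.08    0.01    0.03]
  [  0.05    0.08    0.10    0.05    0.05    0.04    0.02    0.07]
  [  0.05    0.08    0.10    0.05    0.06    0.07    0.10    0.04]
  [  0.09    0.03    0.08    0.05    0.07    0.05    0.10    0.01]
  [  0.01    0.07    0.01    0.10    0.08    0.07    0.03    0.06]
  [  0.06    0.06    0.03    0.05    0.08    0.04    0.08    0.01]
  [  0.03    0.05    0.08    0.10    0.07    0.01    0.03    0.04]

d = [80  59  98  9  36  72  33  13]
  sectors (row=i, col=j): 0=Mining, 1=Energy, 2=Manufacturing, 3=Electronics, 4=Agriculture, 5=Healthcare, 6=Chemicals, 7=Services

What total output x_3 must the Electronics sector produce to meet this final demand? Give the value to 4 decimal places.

Form M = I − A:
  [  0.98   -0.02   -0.10   -0.07   -0.01   -0.10   -0.02   -0.03]
  [ -0.02    0.95   -0.09   -0.02   -0.03   -0.08   -0.01   -0.03]
  [ -0.05   -0.08    0.90   -0.05   -0.05   -0.04   -0.02   -0.07]
  [ -0.05   -0.08   -0.10    0.95   -0.06   -0.07   -0.10   -0.04]
  [ -0.09   -0.03   -0.08   -0.05    0.93   -0.05   -0.10   -0.01]
  [ -0.01   -0.07   -0.01   -0.10   -0.08    0.93   -0.03   -0.06]
  [ -0.06   -0.06   -0.03   -0.05   -0.08   -0.04    0.92   -0.01]
  [ -0.03   -0.05   -0.08   -0.10   -0.07   -0.01   -0.03    0.96]
Leontief inverse L = M⁻¹:
  [  1.0458    0.0620    0.1478    0.1122    0.0492    0.1380    0.0506    0.0597]
  [  0.0424    1.0847    0.1323    0.0558    0.0630    0.1132    0.0340    0.0553]
  [  0.0830    0.1262    1.1640    0.0977    0.0937    0.0857    0.0554    0.1024]
  [  0.0910    0.1355    0.1698    1.1061    0.1149    0.1253    0.1464    0.0761]
  [  0.1275    0.0769    0.1417    0.0997    1.1172    0.1006    0.1436    0.0403]
  [  0.0432    0.1140    0.0662    0.1460    0.1258    1.1144    0.0724    0.0875]
  [  0.0923    0.0989    0.0822    0.0908    0.1204    0.0838    1.1186    0.0339]
  [  0.0639    0.0929    0.1398    0.1414    0.1111    0.0520    0.0694    1.0678]
Total output x = L · d:
  x_0 = 1.0458·80 + 0.0620·59 + 0.1478·98 + 0.1122·9 + 0.0492·36 + 0.1380·72 + 0.0506·33 + 0.0597·13 = 116.9653
  x_1 = 0.0424·80 + 1.0847·59 + 0.1323·98 + 0.0558·9 + 0.0630·36 + 0.1132·72 + 0.0340·33 + 0.0553·13 = 93.1205
  x_2 = 0.0830·80 + 0.1262·59 + 1.1640·98 + 0.0977·9 + 0.0937·36 + 0.0857·72 + 0.0554·33 + 0.1024·13 = 141.7374
  x_3 = 0.0910·80 + 0.1355·59 + 0.1698·98 + 1.1061·9 + 0.1149·36 + 0.1253·72 + 0.1464·33 + 0.0761·13 = 60.8484
  x_4 = 0.1275·80 + 0.0769·59 + 0.1417·98 + 0.0997·9 + 1.1172·36 + 0.1006·72 + 0.1436·33 + 0.0403·13 = 82.2488
  x_5 = 0.0432·80 + 0.1140·59 + 0.0662·98 + 0.1460·9 + 0.1258·36 + 1.1144·72 + 0.0724·33 + 0.0875·13 = 106.2725
  x_6 = 0.0923·80 + 0.0989·59 + 0.0822·98 + 0.0908·9 + 0.1204·36 + 0.0838·72 + 1.1186·33 + 0.0339·13 = 69.8101
  x_7 = 0.0639·80 + 0.0929·59 + 0.1398·98 + 0.1414·9 + 0.1111·36 + 0.0520·72 + 0.0694·33 + 1.0678·13 = 49.4826

60.8484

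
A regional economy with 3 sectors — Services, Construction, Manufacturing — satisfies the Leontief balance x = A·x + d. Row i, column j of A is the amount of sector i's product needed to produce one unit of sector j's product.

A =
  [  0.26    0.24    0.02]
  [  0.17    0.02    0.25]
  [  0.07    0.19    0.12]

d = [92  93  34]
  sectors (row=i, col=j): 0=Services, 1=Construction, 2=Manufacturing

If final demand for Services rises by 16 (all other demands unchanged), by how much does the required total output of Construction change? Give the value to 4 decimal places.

Form M = I − A:
  [  0.74   -0.24   -0.02]
  [ -0.17    0.98   -0.25]
  [ -0.07   -0.19    0.88]
Leontief inverse L = M⁻¹:
  [  1.4528    0.3833    0.1419]
  [  0.2979    1.1585    0.3359]
  [  0.1799    0.2806    1.2202]
Total output x = L · d:
  x_0 = 1.4528·92 + 0.3833·93 + 0.1419·34 = 174.1335
  x_1 = 0.2979·92 + 1.1585·93 + 0.3359·34 = 146.5673
  x_2 = 0.1799·92 + 0.2806·93 + 1.2202·34 = 84.1331
Δx_1 = L[1,0] · Δd_0 = 0.2979 · 16 = 4.7666

4.7666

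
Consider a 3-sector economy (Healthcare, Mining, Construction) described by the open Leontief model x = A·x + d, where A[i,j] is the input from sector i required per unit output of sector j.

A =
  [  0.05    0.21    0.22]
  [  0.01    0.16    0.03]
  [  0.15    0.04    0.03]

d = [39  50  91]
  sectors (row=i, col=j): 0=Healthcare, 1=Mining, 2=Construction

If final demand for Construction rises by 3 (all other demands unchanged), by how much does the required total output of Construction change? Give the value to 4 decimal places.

Form M = I − A:
  [  0.95   -0.21   -0.22]
  [ -0.01    0.84   -0.03]
  [ -0.15   -0.04    0.97]
Leontief inverse L = M⁻¹:
  [  1.0963    0.2863    0.2575]
  [  0.0191    1.1972    0.0414]
  [  0.1703    0.0936    1.0725]
Total output x = L · d:
  x_0 = 1.0963·39 + 0.2863·50 + 0.2575·91 = 80.5054
  x_1 = 0.0191·39 + 1.1972·50 + 0.0414·91 = 64.3721
  x_2 = 0.1703·39 + 0.0936·50 + 1.0725·91 = 108.9182
Δx_2 = L[2,2] · Δd_2 = 1.0725 · 3 = 3.2174

3.2174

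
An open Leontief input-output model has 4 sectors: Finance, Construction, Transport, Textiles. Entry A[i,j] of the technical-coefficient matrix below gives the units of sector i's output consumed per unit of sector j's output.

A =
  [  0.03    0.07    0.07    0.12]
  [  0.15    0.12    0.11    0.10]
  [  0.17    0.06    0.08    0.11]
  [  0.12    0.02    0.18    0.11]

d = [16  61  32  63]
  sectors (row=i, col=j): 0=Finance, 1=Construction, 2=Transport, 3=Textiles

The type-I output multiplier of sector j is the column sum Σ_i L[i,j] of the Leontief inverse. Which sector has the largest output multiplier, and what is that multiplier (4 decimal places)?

Form M = I − A:
  [  0.97   -0.07   -0.07   -0.12]
  [ -0.15    0.88   -0.11   -0.10]
  [ -0.17   -0.06    0.92   -0.11]
  [ -0.12   -0.02   -0.18    0.89]
Leontief inverse L = M⁻¹:
  [  1.0905    0.0995    0.1289    0.1741]
  [  0.2389    1.1730    0.1952    0.1881]
  [  0.2411    0.1021    1.1540    0.1866]
  [  0.2012    0.0604    0.2552    1.1890]
Total output x = L · d:
  x_0 = 1.0905·16 + 0.0995·61 + 0.1289·32 + 0.1741·63 = 38.6130
  x_1 = 0.2389·16 + 1.1730·61 + 0.1952·32 + 0.1881·63 = 93.4714
  x_2 = 0.2411·16 + 0.1021·61 + 1.1540·32 + 0.1866·63 = 58.7720
  x_3 = 0.2012·16 + 0.0604·61 + 0.2552·32 + 1.1890·63 = 89.9797
Output multipliers (column sums of L):
  Finance: 1.7716
  Construction: 1.4350
  Transport: 1.7334
  Textiles: 1.7379

Finance (1.7716)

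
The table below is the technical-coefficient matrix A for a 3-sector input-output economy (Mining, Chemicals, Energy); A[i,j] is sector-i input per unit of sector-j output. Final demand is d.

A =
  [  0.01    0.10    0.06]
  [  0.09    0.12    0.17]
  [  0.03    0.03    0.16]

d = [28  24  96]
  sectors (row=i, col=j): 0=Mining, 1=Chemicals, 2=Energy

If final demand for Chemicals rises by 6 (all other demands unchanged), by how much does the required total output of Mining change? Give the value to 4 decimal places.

Form M = I − A:
  [  0.99   -0.10   -0.06]
  [ -0.09    0.88   -0.17]
  [ -0.03   -0.03    0.84]
Leontief inverse L = M⁻¹:
  [  1.0239    0.1197    0.0974]
  [  0.1126    1.1574    0.2423]
  [  0.0406    0.0456    1.2026]
Total output x = L · d:
  x_0 = 1.0239·28 + 0.1197·24 + 0.0974·96 = 40.8886
  x_1 = 0.1126·28 + 1.1574·24 + 0.2423·96 = 54.1884
  x_2 = 0.0406·28 + 0.0456·24 + 1.2026·96 = 117.6813
Δx_0 = L[0,1] · Δd_1 = 0.1197 · 6 = 0.7180

0.7180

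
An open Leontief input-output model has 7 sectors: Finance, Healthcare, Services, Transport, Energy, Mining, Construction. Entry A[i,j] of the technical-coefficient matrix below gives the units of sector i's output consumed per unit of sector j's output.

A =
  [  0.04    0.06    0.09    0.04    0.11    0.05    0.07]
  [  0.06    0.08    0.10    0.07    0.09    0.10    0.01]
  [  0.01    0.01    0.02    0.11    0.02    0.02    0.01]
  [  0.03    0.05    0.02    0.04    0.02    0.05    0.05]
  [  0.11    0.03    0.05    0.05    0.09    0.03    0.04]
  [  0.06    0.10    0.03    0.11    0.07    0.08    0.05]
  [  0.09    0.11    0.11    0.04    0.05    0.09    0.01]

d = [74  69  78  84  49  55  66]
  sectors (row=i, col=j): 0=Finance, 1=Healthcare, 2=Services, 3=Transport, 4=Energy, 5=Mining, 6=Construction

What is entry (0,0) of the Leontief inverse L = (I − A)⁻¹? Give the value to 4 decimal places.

Form M = I − A:
  [  0.96   -0.06   -0.09   -0.04   -0.11   -0.05   -0.07]
  [ -0.06    0.92   -0.10   -0.07   -0.09   -0.10   -0.01]
  [ -0.01   -0.01    0.98   -0.11   -0.02   -0.02   -0.01]
  [ -0.03   -0.05   -0.02    0.96   -0.02   -0.05   -0.05]
  [ -0.11   -0.03   -0.05   -0.05    0.91   -0.03   -0.04]
  [ -0.06   -0.10   -0.03   -0.11   -0.07    0.92   -0.05]
  [ -0.09   -0.11   -0.11   -0.04   -0.05   -0.09    0.99]
Leontief inverse L = M⁻¹:
  [  1.0852    0.1037    0.1337    0.0909    0.1587    0.0926    0.0948]
  [  0.1055    1.1279    0.1437    0.1291    0.1438    0.1471    0.0401]
  [  0.0250    0.0277    1.0336    0.1285    0.0354    0.0372    0.0223]
  [  0.0556    0.0802    0.0473    1.0696    0.0488    0.0789    0.0652]
  [  0.1485    0.0677    0.0898    0.0909    1.1362    0.0658    0.0659]
  [  0.1082    0.1536    0.0790    0.1644    0.1251    1.1321    0.0805]
  [  0.1327    0.1585    0.1566    0.0996    0.1051    0.1383    1.0389]
Total output x = L · d:
  x_0 = 1.0852·74 + 0.1037·69 + 0.1337·78 + 0.0909·84 + 0.1587·49 + 0.0926·55 + 0.0948·66 = 124.6555
  x_1 = 0.1055·74 + 1.1279·69 + 0.1437·78 + 0.1291·84 + 0.1438·49 + 0.1471·55 + 0.0401·66 = 125.4648
  x_2 = 0.0250·74 + 0.0277·69 + 1.0336·78 + 0.1285·84 + 0.0354·49 + 0.0372·55 + 0.0223·66 = 100.4249
  x_3 = 0.0556·74 + 0.0802·69 + 0.0473·78 + 1.0696·84 + 0.0488·49 + 0.0789·55 + 0.0652·66 = 114.2169
  x_4 = 0.1485·74 + 0.0677·69 + 0.0898·78 + 0.0909·84 + 1.1362·49 + 0.0658·55 + 0.0659·66 = 93.9380
  x_5 = 0.1082·74 + 0.1536·69 + 0.0790·78 + 0.1644·84 + 0.1251·49 + 1.1321·55 + 0.0805·66 = 112.2950
  x_6 = 0.1327·74 + 0.1585·69 + 0.1566·78 + 0.0996·84 + 0.1051·49 + 0.1383·55 + 1.0389·66 = 122.6656

L[0,0] = 1.0852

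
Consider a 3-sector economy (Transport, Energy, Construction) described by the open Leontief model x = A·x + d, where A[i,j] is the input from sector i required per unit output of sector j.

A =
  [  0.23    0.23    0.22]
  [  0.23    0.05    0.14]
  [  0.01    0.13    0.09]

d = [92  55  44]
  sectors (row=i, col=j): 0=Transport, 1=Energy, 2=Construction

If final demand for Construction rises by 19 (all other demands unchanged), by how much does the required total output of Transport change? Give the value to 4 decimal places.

7.7084

Form M = I − A:
  [  0.77   -0.23   -0.22]
  [ -0.23    0.95   -0.14]
  [ -0.01   -0.13    0.91]
Leontief inverse L = M⁻¹:
  [  1.4235    0.4002    0.4057]
  [  0.3544    1.1749    0.2664]
  [  0.0663    0.1722    1.1414]
Total output x = L · d:
  x_0 = 1.4235·92 + 0.4002·55 + 0.4057·44 = 170.8211
  x_1 = 0.3544·92 + 1.1749·55 + 0.2664·44 = 108.9472
  x_2 = 0.0663·92 + 0.1722·55 + 1.1414·44 = 65.7927
Δx_0 = L[0,2] · Δd_2 = 0.4057 · 19 = 7.7084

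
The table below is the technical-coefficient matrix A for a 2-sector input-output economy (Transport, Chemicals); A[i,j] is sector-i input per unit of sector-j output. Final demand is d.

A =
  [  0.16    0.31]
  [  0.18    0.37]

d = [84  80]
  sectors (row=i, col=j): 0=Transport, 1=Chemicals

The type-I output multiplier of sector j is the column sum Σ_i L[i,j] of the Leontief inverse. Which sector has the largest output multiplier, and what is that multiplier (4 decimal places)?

Chemicals (2.4292)

Form M = I − A:
  [  0.84   -0.31]
  [ -0.18    0.63]
Leontief inverse L = M⁻¹:
  [  1.3308    0.6548]
  [  0.3802    1.7744]
Total output x = L · d:
  x_0 = 1.3308·84 + 0.6548·80 = 164.1741
  x_1 = 0.3802·84 + 1.7744·80 = 173.8910
Output multipliers (column sums of L):
  Transport: 1.7110
  Chemicals: 2.4292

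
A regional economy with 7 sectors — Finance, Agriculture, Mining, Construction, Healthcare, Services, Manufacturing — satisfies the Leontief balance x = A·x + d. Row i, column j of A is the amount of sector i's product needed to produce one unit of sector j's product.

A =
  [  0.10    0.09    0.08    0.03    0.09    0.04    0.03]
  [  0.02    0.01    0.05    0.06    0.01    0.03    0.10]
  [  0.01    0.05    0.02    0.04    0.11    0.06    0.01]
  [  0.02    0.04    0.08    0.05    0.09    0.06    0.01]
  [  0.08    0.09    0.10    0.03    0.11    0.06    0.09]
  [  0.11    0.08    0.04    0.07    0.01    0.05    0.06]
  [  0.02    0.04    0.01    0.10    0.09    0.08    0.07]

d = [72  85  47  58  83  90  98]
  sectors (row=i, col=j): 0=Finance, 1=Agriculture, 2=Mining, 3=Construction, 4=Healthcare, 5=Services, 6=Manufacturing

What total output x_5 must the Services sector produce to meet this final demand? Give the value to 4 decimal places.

142.3591

Form M = I − A:
  [  0.90   -0.09   -0.08   -0.03   -0.09   -0.04   -0.03]
  [ -0.02    0.99   -0.05   -0.06   -0.01   -0.03   -0.10]
  [ -0.01   -0.05    0.98   -0.04   -0.11   -0.06   -0.01]
  [ -0.02   -0.04   -0.08    0.95   -0.09   -0.06   -0.01]
  [ -0.08   -0.09   -0.10   -0.03    0.89   -0.06   -0.09]
  [ -0.11   -0.08   -0.04   -0.07   -0.01    0.95   -0.06]
  [ -0.02   -0.04   -0.01   -0.10   -0.09   -0.08    0.93]
Leontief inverse L = M⁻¹:
  [  1.1415    0.1356    0.1247    0.0681    0.1475    0.0800    0.0729]
  [  0.0396    1.0347    0.0716    0.0882    0.0464    0.0577    0.1225]
  [  0.0397    0.0816    1.0522    0.0662    0.1469    0.0877    0.0420]
  [  0.0510    0.0753    0.1140    1.0792    0.1345    0.0919    0.0415]
  [  0.1284    0.1447    0.1509    0.0801    1.1807    0.1112    0.1436]
  [  0.1459    0.1184    0.0780    0.1072    0.0584    1.0859    0.0951]
  [  0.0571    0.0806    0.0506    0.1390    0.1405    0.1192    1.1091]
Total output x = L · d:
  x_0 = 1.1415·72 + 0.1356·85 + 0.1247·47 + 0.0681·58 + 0.1475·83 + 0.0800·90 + 0.0729·98 = 130.1229
  x_1 = 0.0396·72 + 1.0347·85 + 0.0716·47 + 0.0882·58 + 0.0464·83 + 0.0577·90 + 0.1225·98 = 120.3345
  x_2 = 0.0397·72 + 0.0816·85 + 1.0522·47 + 0.0662·58 + 0.1469·83 + 0.0877·90 + 0.0420·98 = 87.2817
  x_3 = 0.0510·72 + 0.0753·85 + 0.1140·47 + 1.0792·58 + 0.1345·83 + 0.0919·90 + 0.0415·98 = 101.5243
  x_4 = 0.1284·72 + 0.1447·85 + 0.1509·47 + 0.0801·58 + 1.1807·83 + 0.1112·90 + 0.1436·98 = 155.3699
  x_5 = 0.1459·72 + 0.1184·85 + 0.0780·47 + 0.1072·58 + 0.0584·83 + 1.0859·90 + 0.0951·98 = 142.3591
  x_6 = 0.0571·72 + 0.0806·85 + 0.0506·47 + 0.1390·58 + 0.1405·83 + 0.1192·90 + 1.1091·98 = 152.4872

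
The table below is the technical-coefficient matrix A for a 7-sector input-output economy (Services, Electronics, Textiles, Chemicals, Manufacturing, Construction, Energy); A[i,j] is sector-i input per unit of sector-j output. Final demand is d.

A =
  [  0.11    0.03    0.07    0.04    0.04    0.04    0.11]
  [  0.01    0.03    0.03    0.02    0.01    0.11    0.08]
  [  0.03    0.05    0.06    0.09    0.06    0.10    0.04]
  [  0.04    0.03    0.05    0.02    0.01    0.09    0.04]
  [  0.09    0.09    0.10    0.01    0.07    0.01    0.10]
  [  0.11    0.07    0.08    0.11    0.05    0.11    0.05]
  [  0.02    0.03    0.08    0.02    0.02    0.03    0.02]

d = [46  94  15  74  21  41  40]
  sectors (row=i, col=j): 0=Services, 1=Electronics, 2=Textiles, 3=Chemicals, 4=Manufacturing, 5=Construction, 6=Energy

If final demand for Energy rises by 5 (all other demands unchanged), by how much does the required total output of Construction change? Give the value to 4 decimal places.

0.5491

Form M = I − A:
  [  0.89   -0.03   -0.07   -0.04   -0.04   -0.04   -0.11]
  [ -0.01    0.97   -0.03   -0.02   -0.01   -0.11   -0.08]
  [ -0.03   -0.05    0.94   -0.09   -0.06   -0.10   -0.04]
  [ -0.04   -0.03   -0.05    0.98   -0.01   -0.09   -0.04]
  [ -0.09   -0.09   -0.10   -0.01    0.93   -0.01   -0.10]
  [ -0.11   -0.07   -0.08   -0.11   -0.05    0.89   -0.05]
  [ -0.02   -0.03   -0.08   -0.02   -0.02   -0.03    0.98]
Leontief inverse L = M⁻¹:
  [  1.1524    0.0612    0.1191    0.0727    0.0666    0.0860    0.1534]
  [  0.0396    1.0534    0.0636    0.0480    0.0279    0.1478    0.1054]
  [  0.0738    0.0851    1.1082    0.1265    0.0870    0.1549    0.0824]
  [  0.0706    0.0528    0.0823    1.0479    0.0285    0.1275    0.0678]
  [  0.1302    0.1239    0.1505    0.0426    1.0988    0.0597    0.1478]
  [  0.1705    0.1142    0.1438    0.1583    0.0855    1.1822    0.1098]
  [  0.0401    0.0475    0.1040    0.0404    0.0349    0.0589    1.0413]
Total output x = L · d:
  x_0 = 1.1524·46 + 0.0612·94 + 0.1191·15 + 0.0727·74 + 0.0666·21 + 0.0860·41 + 0.1534·40 = 76.9816
  x_1 = 0.0396·46 + 1.0534·94 + 0.0636·15 + 0.0480·74 + 0.0279·21 + 0.1478·41 + 0.1054·40 = 116.2120
  x_2 = 0.0738·46 + 0.0851·94 + 1.1082·15 + 0.1265·74 + 0.0870·21 + 0.1549·41 + 0.0824·40 = 48.8551
  x_3 = 0.0706·46 + 0.0528·94 + 0.0823·15 + 1.0479·74 + 0.0285·21 + 0.1275·41 + 0.0678·40 = 95.5300
  x_4 = 0.1302·46 + 0.1239·94 + 0.1505·15 + 0.0426·74 + 1.0988·21 + 0.0597·41 + 0.1478·40 = 54.4790
  x_5 = 0.1705·46 + 0.1142·94 + 0.1438·15 + 0.1583·74 + 0.0855·21 + 1.1822·41 + 0.1098·40 = 87.1085
  x_6 = 0.0401·46 + 0.0475·94 + 0.1040·15 + 0.0404·74 + 0.0349·21 + 0.0589·41 + 1.0413·40 = 55.6611
Δx_5 = L[5,6] · Δd_6 = 0.1098 · 5 = 0.5491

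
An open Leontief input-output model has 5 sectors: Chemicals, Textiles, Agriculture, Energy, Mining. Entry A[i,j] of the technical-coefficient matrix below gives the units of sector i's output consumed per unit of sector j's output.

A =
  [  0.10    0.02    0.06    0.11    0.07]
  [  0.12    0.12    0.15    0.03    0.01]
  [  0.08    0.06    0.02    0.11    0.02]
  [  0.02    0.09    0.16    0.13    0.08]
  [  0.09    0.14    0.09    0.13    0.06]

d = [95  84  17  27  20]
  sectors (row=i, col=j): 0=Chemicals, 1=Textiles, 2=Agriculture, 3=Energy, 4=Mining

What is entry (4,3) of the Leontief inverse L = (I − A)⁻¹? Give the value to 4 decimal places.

Form M = I − A:
  [  0.90   -0.02   -0.06   -0.11   -0.07]
  [ -0.12    0.88   -0.15   -0.03   -0.01]
  [ -0.08   -0.06    0.98   -0.11   -0.02]
  [ -0.02   -0.09   -0.16    0.87   -0.08]
  [ -0.09   -0.14   -0.09   -0.13    0.94]
Leontief inverse L = M⁻¹:
  [  1.1452    0.0688    0.1192    0.1777    0.1037]
  [  0.1807    1.1706    0.2094    0.0954    0.0385]
  [  0.1169    0.0997    1.0733    0.1608    0.0463]
  [  0.0811    0.1606    0.2382    1.2127    0.1160]
  [  0.1590    0.2127    0.1783    0.2143    1.1000]
Total output x = L · d:
  x_0 = 1.1452·95 + 0.0688·84 + 0.1192·17 + 0.1777·27 + 0.1037·20 = 123.4735
  x_1 = 0.1807·95 + 1.1706·84 + 0.2094·17 + 0.0954·27 + 0.0385·20 = 122.4006
  x_2 = 0.1169·95 + 0.0997·84 + 1.0733·17 + 0.1608·27 + 0.0463·20 = 42.9912
  x_3 = 0.0811·95 + 0.1606·84 + 0.2382·17 + 1.2127·27 + 0.1160·20 = 60.3068
  x_4 = 0.1590·95 + 0.2127·84 + 0.1783·17 + 0.2143·27 + 1.1000·20 = 63.7849

L[4,3] = 0.2143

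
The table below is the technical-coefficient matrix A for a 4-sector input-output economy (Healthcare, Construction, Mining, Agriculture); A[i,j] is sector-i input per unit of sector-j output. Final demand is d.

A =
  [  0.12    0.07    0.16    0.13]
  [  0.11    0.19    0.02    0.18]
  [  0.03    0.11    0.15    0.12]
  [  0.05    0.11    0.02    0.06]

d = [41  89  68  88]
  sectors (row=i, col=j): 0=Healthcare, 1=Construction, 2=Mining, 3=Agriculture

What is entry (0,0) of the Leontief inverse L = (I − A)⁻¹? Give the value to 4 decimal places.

Form M = I − A:
  [  0.88   -0.07   -0.16   -0.13]
  [ -0.11    0.81   -0.02   -0.18]
  [ -0.03   -0.11    0.85   -0.12]
  [ -0.05   -0.11   -0.02    0.94]
Leontief inverse L = M⁻¹:
  [  1.1774    0.1634    0.2307    0.2236]
  [  0.1808    1.2983    0.0712    0.2827]
  [  0.0770    0.1970    1.2003    0.2016]
  [  0.0854    0.1648    0.0461    1.1131]
Total output x = L · d:
  x_0 = 1.1774·41 + 0.1634·89 + 0.2307·68 + 0.2236·88 = 98.1828
  x_1 = 0.1808·41 + 1.2983·89 + 0.0712·68 + 0.2827·88 = 152.6768
  x_2 = 0.0770·41 + 0.1970·89 + 1.2003·68 + 0.2016·88 = 120.0602
  x_3 = 0.0854·41 + 0.1648·89 + 0.0461·68 + 1.1131·88 = 119.2604

L[0,0] = 1.1774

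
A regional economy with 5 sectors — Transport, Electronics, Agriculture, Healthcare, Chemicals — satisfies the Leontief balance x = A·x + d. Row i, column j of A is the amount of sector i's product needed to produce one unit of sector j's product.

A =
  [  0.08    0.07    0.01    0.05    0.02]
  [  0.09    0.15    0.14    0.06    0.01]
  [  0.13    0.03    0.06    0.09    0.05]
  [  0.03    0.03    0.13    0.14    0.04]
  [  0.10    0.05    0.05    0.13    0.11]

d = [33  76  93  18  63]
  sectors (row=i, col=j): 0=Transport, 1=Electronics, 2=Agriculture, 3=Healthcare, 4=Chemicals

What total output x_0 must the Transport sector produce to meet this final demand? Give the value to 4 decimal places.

51.0394

Form M = I − A:
  [  0.92   -0.07   -0.01   -0.05   -0.02]
  [ -0.09    0.85   -0.14   -0.06   -0.01]
  [ -0.13   -0.03    0.94   -0.09   -0.05]
  [ -0.03   -0.03   -0.13    0.86   -0.04]
  [ -0.10   -0.05   -0.05   -0.13    0.89]
Leontief inverse L = M⁻¹:
  [  1.1081    0.0973    0.0391    0.0801    0.0318]
  [  0.1532    1.2023    0.1989    0.1187    0.0335]
  [  0.1737    0.0623    1.0982    0.1404    0.0726]
  [  0.0774    0.0590    0.1791    1.2002    0.0664]
  [  0.1542    0.0906    0.1034    0.1989    1.1428]
Total output x = L · d:
  x_0 = 1.1081·33 + 0.0973·76 + 0.0391·93 + 0.0801·18 + 0.0318·63 = 51.0394
  x_1 = 0.1532·33 + 1.2023·76 + 0.1989·93 + 0.1187·18 + 0.0335·63 = 119.1679
  x_2 = 0.1737·33 + 0.0623·76 + 1.0982·93 + 0.1404·18 + 0.0726·63 = 119.7042
  x_3 = 0.0774·33 + 0.0590·76 + 0.1791·93 + 1.2002·18 + 0.0664·63 = 49.4820
  x_4 = 0.1542·33 + 0.0906·76 + 0.1034·93 + 0.1989·18 + 1.1428·63 = 97.1688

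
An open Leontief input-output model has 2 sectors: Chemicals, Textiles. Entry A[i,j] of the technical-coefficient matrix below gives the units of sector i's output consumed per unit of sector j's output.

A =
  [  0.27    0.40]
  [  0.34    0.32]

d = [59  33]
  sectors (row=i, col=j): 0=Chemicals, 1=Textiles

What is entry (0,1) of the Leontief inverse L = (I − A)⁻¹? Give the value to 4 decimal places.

L[0,1] = 1.1099

Form M = I − A:
  [  0.73   -0.40]
  [ -0.34    0.68]
Leontief inverse L = M⁻¹:
  [  1.8868    1.1099]
  [  0.9434    2.0255]
Total output x = L · d:
  x_0 = 1.8868·59 + 1.1099·33 = 147.9467
  x_1 = 0.9434·59 + 2.0255·33 = 122.5028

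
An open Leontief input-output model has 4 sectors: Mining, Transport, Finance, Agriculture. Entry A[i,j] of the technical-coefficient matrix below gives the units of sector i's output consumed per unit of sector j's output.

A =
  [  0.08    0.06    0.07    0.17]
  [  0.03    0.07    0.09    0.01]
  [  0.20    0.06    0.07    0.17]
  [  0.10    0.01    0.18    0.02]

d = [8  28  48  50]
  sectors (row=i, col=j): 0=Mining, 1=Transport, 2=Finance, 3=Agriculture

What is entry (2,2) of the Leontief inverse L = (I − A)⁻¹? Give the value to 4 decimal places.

L[2,2] = 1.1540

Form M = I − A:
  [  0.92   -0.06   -0.07   -0.17]
  [ -0.03    0.93   -0.09   -0.01]
  [ -0.20   -0.06    0.93   -0.17]
  [ -0.10   -0.01   -0.18    0.98]
Leontief inverse L = M⁻¹:
  [  1.1439    0.0851    0.1375    0.2232]
  [  0.0659    1.0876    0.1186    0.0431]
  [  0.2811    0.0953    1.1540    0.2499]
  [  0.1690    0.0373    0.2272    1.0895]
Total output x = L · d:
  x_0 = 1.1439·8 + 0.0851·28 + 0.1375·48 + 0.2232·50 = 29.2917
  x_1 = 0.0659·8 + 1.0876·28 + 0.1186·48 + 0.0431·50 = 38.8270
  x_2 = 0.2811·8 + 0.0953·28 + 1.1540·48 + 0.2499·50 = 72.8067
  x_3 = 0.1690·8 + 0.0373·28 + 0.2272·48 + 1.0895·50 = 67.7782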